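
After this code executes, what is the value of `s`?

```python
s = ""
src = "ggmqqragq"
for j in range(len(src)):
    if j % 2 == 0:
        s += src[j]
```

j=0: add 'g' → 'g'
j=1: skip
j=2: add 'm' → 'gm'
j=3: skip
j=4: add 'q' → 'gmq'
j=5: skip
j=6: add 'a' → 'gmqa'
j=7: skip
j=8: add 'q' → 'gmqaq'

'gmqaq'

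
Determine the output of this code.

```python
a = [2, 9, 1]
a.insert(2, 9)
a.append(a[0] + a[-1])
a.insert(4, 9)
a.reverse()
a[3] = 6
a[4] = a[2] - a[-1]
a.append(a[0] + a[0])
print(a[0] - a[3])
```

-3

insert 9 at 2 → [2, 9, 9, 1]
append a[0]+a[-1] = 2+1 = 3 → [2, 9, 9, 1, 3]
insert 9 at 4 → [2, 9, 9, 1, 9, 3]
reverse → [3, 9, 1, 9, 9, 2]
a[3] = 6 → [3, 9, 1, 6, 9, 2]
a[4] = a[2]-a[-1] = 1-2 = -1 → [3, 9, 1, 6, -1, 2]
append a[0]+a[0] = 3+3 = 6 → [3, 9, 1, 6, -1, 2, 6]
a[0]-a[3] = 3-6 = -3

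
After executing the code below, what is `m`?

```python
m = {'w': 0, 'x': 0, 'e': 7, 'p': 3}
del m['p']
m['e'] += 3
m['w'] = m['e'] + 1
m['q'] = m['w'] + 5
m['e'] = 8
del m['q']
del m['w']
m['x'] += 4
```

{'x': 4, 'e': 8}

del 'p' → {'w': 0, 'x': 0, 'e': 7}
m['e'] = 7+3 = 10 → {'w': 0, 'x': 0, 'e': 10}
m['w'] = m['e']+1 = 11 → {'w': 11, 'x': 0, 'e': 10}
m['q'] = m['w']+5 = 16 → {'w': 11, 'x': 0, 'e': 10, 'q': 16}
m['e'] = 8 → {'w': 11, 'x': 0, 'e': 8, 'q': 16}
del 'q' → {'w': 11, 'x': 0, 'e': 8}
del 'w' → {'x': 0, 'e': 8}
m['x'] = 0+4 = 4 → {'x': 4, 'e': 8}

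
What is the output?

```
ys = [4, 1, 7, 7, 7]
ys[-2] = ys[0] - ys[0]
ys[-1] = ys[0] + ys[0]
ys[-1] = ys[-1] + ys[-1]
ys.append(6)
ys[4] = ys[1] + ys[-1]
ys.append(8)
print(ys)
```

[4, 1, 7, 0, 7, 6, 8]

ys[-2] = ys[0]-ys[0] = 4-4 = 0 → [4, 1, 7, 0, 7]
ys[-1] = ys[0]+ys[0] = 4+4 = 8 → [4, 1, 7, 0, 8]
ys[-1] = ys[-1]+ys[-1] = 8+8 = 16 → [4, 1, 7, 0, 16]
append 6 → [4, 1, 7, 0, 16, 6]
ys[4] = ys[1]+ys[-1] = 1+6 = 7 → [4, 1, 7, 0, 7, 6]
append 8 → [4, 1, 7, 0, 7, 6, 8]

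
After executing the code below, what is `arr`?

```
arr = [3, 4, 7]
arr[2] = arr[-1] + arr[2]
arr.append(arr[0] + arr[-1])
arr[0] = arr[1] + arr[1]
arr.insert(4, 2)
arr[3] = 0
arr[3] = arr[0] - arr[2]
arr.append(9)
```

[8, 4, 14, -6, 2, 9]

arr[2] = arr[-1]+arr[2] = 7+7 = 14 → [3, 4, 14]
append arr[0]+arr[-1] = 3+14 = 17 → [3, 4, 14, 17]
arr[0] = arr[1]+arr[1] = 4+4 = 8 → [8, 4, 14, 17]
insert 2 at 4 → [8, 4, 14, 17, 2]
arr[3] = 0 → [8, 4, 14, 0, 2]
arr[3] = arr[0]-arr[2] = 8-14 = -6 → [8, 4, 14, -6, 2]
append 9 → [8, 4, 14, -6, 2, 9]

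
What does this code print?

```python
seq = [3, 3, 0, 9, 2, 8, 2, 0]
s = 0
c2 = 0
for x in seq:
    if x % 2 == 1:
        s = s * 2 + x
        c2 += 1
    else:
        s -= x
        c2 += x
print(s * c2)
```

x=3: odd, s = 0*2+3 = 3; c2=1
x=3: odd, s = 3*2+3 = 9; c2=2
x=0: not odd, s = 9-0 = 9; c2=2
x=9: odd, s = 9*2+9 = 27; c2=3
x=2: not odd, s = 27-2 = 25; c2=5
x=8: not odd, s = 25-8 = 17; c2=13
x=2: not odd, s = 17-2 = 15; c2=15
x=0: not odd, s = 15-0 = 15; c2=15
s*c2 = 15*15 = 225

225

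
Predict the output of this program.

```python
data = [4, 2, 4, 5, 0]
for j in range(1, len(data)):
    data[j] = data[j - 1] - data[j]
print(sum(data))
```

j=1: data[1] = 4-2 = 2 → [4, 2, 4, 5, 0]
j=2: data[2] = 2-4 = -2 → [4, 2, -2, 5, 0]
j=3: data[3] = (-2)-5 = -7 → [4, 2, -2, -7, 0]
j=4: data[4] = (-7)-0 = -7 → [4, 2, -2, -7, -7]
sum = -10

-10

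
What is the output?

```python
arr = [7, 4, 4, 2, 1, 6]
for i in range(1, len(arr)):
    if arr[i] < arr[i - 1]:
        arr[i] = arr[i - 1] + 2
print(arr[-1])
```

i=1: 4<7, arr[1] = 7+2 = 9 → [7, 9, 4, 2, 1, 6]
i=2: 4<9, arr[2] = 9+2 = 11 → [7, 9, 11, 2, 1, 6]
i=3: 2<11, arr[3] = 11+2 = 13 → [7, 9, 11, 13, 1, 6]
i=4: 1<13, arr[4] = 13+2 = 15 → [7, 9, 11, 13, 15, 6]
i=5: 6<15, arr[5] = 15+2 = 17 → [7, 9, 11, 13, 15, 17]

17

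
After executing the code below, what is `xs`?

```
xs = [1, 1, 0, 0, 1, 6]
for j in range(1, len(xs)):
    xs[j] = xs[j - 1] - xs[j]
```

j=1: xs[1] = 1-1 = 0 → [1, 0, 0, 0, 1, 6]
j=2: xs[2] = 0-0 = 0 → [1, 0, 0, 0, 1, 6]
j=3: xs[3] = 0-0 = 0 → [1, 0, 0, 0, 1, 6]
j=4: xs[4] = 0-1 = -1 → [1, 0, 0, 0, -1, 6]
j=5: xs[5] = (-1)-6 = -7 → [1, 0, 0, 0, -1, -7]

[1, 0, 0, 0, -1, -7]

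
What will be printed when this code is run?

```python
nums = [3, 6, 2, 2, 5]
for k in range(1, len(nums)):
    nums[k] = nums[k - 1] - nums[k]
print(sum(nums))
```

-24

k=1: nums[1] = 3-6 = -3 → [3, -3, 2, 2, 5]
k=2: nums[2] = (-3)-2 = -5 → [3, -3, -5, 2, 5]
k=3: nums[3] = (-5)-2 = -7 → [3, -3, -5, -7, 5]
k=4: nums[4] = (-7)-5 = -12 → [3, -3, -5, -7, -12]
sum = -24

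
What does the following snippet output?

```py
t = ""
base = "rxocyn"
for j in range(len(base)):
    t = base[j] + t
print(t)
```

nycoxr

j=0: prepend 'r' → 'r'
j=1: prepend 'x' → 'xr'
j=2: prepend 'o' → 'oxr'
j=3: prepend 'c' → 'coxr'
j=4: prepend 'y' → 'ycoxr'
j=5: prepend 'n' → 'nycoxr'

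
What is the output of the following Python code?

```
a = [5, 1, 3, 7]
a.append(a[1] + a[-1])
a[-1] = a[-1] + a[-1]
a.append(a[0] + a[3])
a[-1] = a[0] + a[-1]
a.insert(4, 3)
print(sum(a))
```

52

append a[1]+a[-1] = 1+7 = 8 → [5, 1, 3, 7, 8]
a[-1] = a[-1]+a[-1] = 8+8 = 16 → [5, 1, 3, 7, 16]
append a[0]+a[3] = 5+7 = 12 → [5, 1, 3, 7, 16, 12]
a[-1] = a[0]+a[-1] = 5+12 = 17 → [5, 1, 3, 7, 16, 17]
insert 3 at 4 → [5, 1, 3, 7, 3, 16, 17]
sum = 52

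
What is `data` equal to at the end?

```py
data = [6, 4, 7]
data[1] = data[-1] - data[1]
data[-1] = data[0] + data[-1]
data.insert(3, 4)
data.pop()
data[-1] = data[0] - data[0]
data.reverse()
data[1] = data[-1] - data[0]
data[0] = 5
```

[5, 6, 6]

data[1] = data[-1]-data[1] = 7-4 = 3 → [6, 3, 7]
data[-1] = data[0]+data[-1] = 6+7 = 13 → [6, 3, 13]
insert 4 at 3 → [6, 3, 13, 4]
pop() removes 4 → [6, 3, 13]
data[-1] = data[0]-data[0] = 6-6 = 0 → [6, 3, 0]
reverse → [0, 3, 6]
data[1] = data[-1]-data[0] = 6-0 = 6 → [0, 6, 6]
data[0] = 5 → [5, 6, 6]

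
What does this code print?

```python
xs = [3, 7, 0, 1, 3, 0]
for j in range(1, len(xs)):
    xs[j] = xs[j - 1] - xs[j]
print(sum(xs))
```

-26

j=1: xs[1] = 3-7 = -4 → [3, -4, 0, 1, 3, 0]
j=2: xs[2] = (-4)-0 = -4 → [3, -4, -4, 1, 3, 0]
j=3: xs[3] = (-4)-1 = -5 → [3, -4, -4, -5, 3, 0]
j=4: xs[4] = (-5)-3 = -8 → [3, -4, -4, -5, -8, 0]
j=5: xs[5] = (-8)-0 = -8 → [3, -4, -4, -5, -8, -8]
sum = -26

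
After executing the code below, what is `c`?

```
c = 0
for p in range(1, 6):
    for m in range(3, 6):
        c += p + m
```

105

p=1,m=3: c = 0+4 = 4
p=1,m=4: c = 4+5 = 9
p=1,m=5: c = 9+6 = 15
p=2,m=3: c = 15+5 = 20
p=2,m=4: c = 20+6 = 26
p=2,m=5: c = 26+7 = 33
p=3,m=3: c = 33+6 = 39
p=3,m=4: c = 39+7 = 46
p=3,m=5: c = 46+8 = 54
p=4,m=3: c = 54+7 = 61
p=4,m=4: c = 61+8 = 69
p=4,m=5: c = 69+9 = 78
p=5,m=3: c = 78+8 = 86
p=5,m=4: c = 86+9 = 95
p=5,m=5: c = 95+10 = 105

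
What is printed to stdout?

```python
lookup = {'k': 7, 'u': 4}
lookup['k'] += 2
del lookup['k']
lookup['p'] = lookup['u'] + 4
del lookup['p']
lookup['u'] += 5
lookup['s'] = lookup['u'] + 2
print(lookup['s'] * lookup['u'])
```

lookup['k'] = 7+2 = 9 → {'k': 9, 'u': 4}
del 'k' → {'u': 4}
lookup['p'] = lookup['u']+4 = 8 → {'u': 4, 'p': 8}
del 'p' → {'u': 4}
lookup['u'] = 4+5 = 9 → {'u': 9}
lookup['s'] = lookup['u']+2 = 11 → {'u': 9, 's': 11}
lookup['s']*lookup['u'] = 11*9 = 99

99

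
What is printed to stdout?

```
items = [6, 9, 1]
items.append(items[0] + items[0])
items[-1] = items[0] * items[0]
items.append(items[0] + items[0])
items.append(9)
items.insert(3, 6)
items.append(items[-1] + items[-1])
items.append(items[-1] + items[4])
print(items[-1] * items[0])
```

append items[0]+items[0] = 6+6 = 12 → [6, 9, 1, 12]
items[-1] = items[0]*items[0] = 6*6 = 36 → [6, 9, 1, 36]
append items[0]+items[0] = 6+6 = 12 → [6, 9, 1, 36, 12]
append 9 → [6, 9, 1, 36, 12, 9]
insert 6 at 3 → [6, 9, 1, 6, 36, 12, 9]
append items[-1]+items[-1] = 9+9 = 18 → [6, 9, 1, 6, 36, 12, 9, 18]
append items[-1]+items[4] = 18+36 = 54 → [6, 9, 1, 6, 36, 12, 9, 18, 54]
items[-1]*items[0] = 54*6 = 324

324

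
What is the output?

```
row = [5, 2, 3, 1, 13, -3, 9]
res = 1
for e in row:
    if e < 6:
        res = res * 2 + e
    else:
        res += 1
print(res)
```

142

e=5: <6, res = 1*2+5 = 7
e=2: <6, res = 7*2+2 = 16
e=3: <6, res = 16*2+3 = 35
e=1: <6, res = 35*2+1 = 71
e=13: not <6, res = 71+1 = 72
e=-3: <6, res = 72*2+(-3) = 141
e=9: not <6, res = 141+1 = 142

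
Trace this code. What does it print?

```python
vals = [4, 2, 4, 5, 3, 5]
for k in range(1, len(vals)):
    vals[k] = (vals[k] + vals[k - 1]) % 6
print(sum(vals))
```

16

k=1: vals[1] = (2+4)%6 = 0 → [4, 0, 4, 5, 3, 5]
k=2: vals[2] = (4+0)%6 = 4 → [4, 0, 4, 5, 3, 5]
k=3: vals[3] = (5+4)%6 = 3 → [4, 0, 4, 3, 3, 5]
k=4: vals[4] = (3+3)%6 = 0 → [4, 0, 4, 3, 0, 5]
k=5: vals[5] = (5+0)%6 = 5 → [4, 0, 4, 3, 0, 5]
sum = 16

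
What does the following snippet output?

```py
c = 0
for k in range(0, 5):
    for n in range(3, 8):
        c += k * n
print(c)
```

250

k=0,n=3: c = 0+0 = 0
k=0,n=4: c = 0+0 = 0
k=0,n=5: c = 0+0 = 0
k=0,n=6: c = 0+0 = 0
k=0,n=7: c = 0+0 = 0
k=1,n=3: c = 0+3 = 3
k=1,n=4: c = 3+4 = 7
k=1,n=5: c = 7+5 = 12
k=1,n=6: c = 12+6 = 18
k=1,n=7: c = 18+7 = 25
k=2,n=3: c = 25+6 = 31
k=2,n=4: c = 31+8 = 39
k=2,n=5: c = 39+10 = 49
k=2,n=6: c = 49+12 = 61
k=2,n=7: c = 61+14 = 75
k=3,n=3: c = 75+9 = 84
k=3,n=4: c = 84+12 = 96
k=3,n=5: c = 96+15 = 111
k=3,n=6: c = 111+18 = 129
k=3,n=7: c = 129+21 = 150
k=4,n=3: c = 150+12 = 162
k=4,n=4: c = 162+16 = 178
k=4,n=5: c = 178+20 = 198
k=4,n=6: c = 198+24 = 222
k=4,n=7: c = 222+28 = 250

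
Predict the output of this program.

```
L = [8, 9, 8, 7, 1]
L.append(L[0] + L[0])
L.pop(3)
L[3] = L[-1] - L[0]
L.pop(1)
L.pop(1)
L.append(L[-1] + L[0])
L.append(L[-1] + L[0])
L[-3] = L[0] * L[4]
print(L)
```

append L[0]+L[0] = 8+8 = 16 → [8, 9, 8, 7, 1, 16]
pop(3) removes 7 → [8, 9, 8, 1, 16]
L[3] = L[-1]-L[0] = 16-8 = 8 → [8, 9, 8, 8, 16]
pop(1) removes 9 → [8, 8, 8, 16]
pop(1) removes 8 → [8, 8, 16]
append L[-1]+L[0] = 16+8 = 24 → [8, 8, 16, 24]
append L[-1]+L[0] = 24+8 = 32 → [8, 8, 16, 24, 32]
L[-3] = L[0]*L[4] = 8*32 = 256 → [8, 8, 256, 24, 32]

[8, 8, 256, 24, 32]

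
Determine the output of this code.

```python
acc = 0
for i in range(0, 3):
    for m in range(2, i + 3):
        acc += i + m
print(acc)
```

24

i=0,m=2: acc = 0+2 = 2
i=1,m=2: acc = 2+3 = 5
i=1,m=3: acc = 5+4 = 9
i=2,m=2: acc = 9+4 = 13
i=2,m=3: acc = 13+5 = 18
i=2,m=4: acc = 18+6 = 24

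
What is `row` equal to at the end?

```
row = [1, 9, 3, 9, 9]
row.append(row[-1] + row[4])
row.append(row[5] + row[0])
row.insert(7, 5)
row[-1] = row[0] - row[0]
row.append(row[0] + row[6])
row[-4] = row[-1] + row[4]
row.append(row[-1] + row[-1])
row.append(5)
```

[1, 9, 3, 9, 9, 29, 19, 0, 20, 40, 5]

append row[-1]+row[4] = 9+9 = 18 → [1, 9, 3, 9, 9, 18]
append row[5]+row[0] = 18+1 = 19 → [1, 9, 3, 9, 9, 18, 19]
insert 5 at 7 → [1, 9, 3, 9, 9, 18, 19, 5]
row[-1] = row[0]-row[0] = 1-1 = 0 → [1, 9, 3, 9, 9, 18, 19, 0]
append row[0]+row[6] = 1+19 = 20 → [1, 9, 3, 9, 9, 18, 19, 0, 20]
row[-4] = row[-1]+row[4] = 20+9 = 29 → [1, 9, 3, 9, 9, 29, 19, 0, 20]
append row[-1]+row[-1] = 20+20 = 40 → [1, 9, 3, 9, 9, 29, 19, 0, 20, 40]
append 5 → [1, 9, 3, 9, 9, 29, 19, 0, 20, 40, 5]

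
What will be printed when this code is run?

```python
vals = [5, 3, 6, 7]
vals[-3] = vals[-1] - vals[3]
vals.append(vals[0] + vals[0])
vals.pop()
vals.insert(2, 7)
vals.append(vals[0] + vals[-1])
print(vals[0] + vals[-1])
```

vals[-3] = vals[-1]-vals[3] = 7-7 = 0 → [5, 0, 6, 7]
append vals[0]+vals[0] = 5+5 = 10 → [5, 0, 6, 7, 10]
pop() removes 10 → [5, 0, 6, 7]
insert 7 at 2 → [5, 0, 7, 6, 7]
append vals[0]+vals[-1] = 5+7 = 12 → [5, 0, 7, 6, 7, 12]
vals[0]+vals[-1] = 5+12 = 17

17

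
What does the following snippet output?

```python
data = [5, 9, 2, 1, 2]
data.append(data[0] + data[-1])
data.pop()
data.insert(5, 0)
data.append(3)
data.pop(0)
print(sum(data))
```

17

append data[0]+data[-1] = 5+2 = 7 → [5, 9, 2, 1, 2, 7]
pop() removes 7 → [5, 9, 2, 1, 2]
insert 0 at 5 → [5, 9, 2, 1, 2, 0]
append 3 → [5, 9, 2, 1, 2, 0, 3]
pop(0) removes 5 → [9, 2, 1, 2, 0, 3]
sum = 17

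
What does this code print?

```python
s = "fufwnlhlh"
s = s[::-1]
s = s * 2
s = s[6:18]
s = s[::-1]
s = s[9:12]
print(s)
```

reverse → 'hlhlnwfuf'
repeat ×2 → 'hlhlnwfufhlhlnwfuf'
slice [6:18] → 'fufhlhlnwfuf'
reverse → 'fufwnlhlhfuf'
slice [9:12] → 'fuf'

fuf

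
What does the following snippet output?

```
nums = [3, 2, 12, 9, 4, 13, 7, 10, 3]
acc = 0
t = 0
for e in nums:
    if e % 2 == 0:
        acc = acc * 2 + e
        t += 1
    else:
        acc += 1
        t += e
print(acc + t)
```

146

e=3: not even, acc = 0+1 = 1; t=3
e=2: even, acc = 1*2+2 = 4; t=4
e=12: even, acc = 4*2+12 = 20; t=5
e=9: not even, acc = 20+1 = 21; t=14
e=4: even, acc = 21*2+4 = 46; t=15
e=13: not even, acc = 46+1 = 47; t=28
e=7: not even, acc = 47+1 = 48; t=35
e=10: even, acc = 48*2+10 = 106; t=36
e=3: not even, acc = 106+1 = 107; t=39
acc+t = 107+39 = 146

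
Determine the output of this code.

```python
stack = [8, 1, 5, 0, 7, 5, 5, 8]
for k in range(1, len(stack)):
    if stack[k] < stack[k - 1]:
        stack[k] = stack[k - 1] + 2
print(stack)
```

k=1: 1<8, stack[1] = 8+2 = 10 → [8, 10, 5, 0, 7, 5, 5, 8]
k=2: 5<10, stack[2] = 10+2 = 12 → [8, 10, 12, 0, 7, 5, 5, 8]
k=3: 0<12, stack[3] = 12+2 = 14 → [8, 10, 12, 14, 7, 5, 5, 8]
k=4: 7<14, stack[4] = 14+2 = 16 → [8, 10, 12, 14, 16, 5, 5, 8]
k=5: 5<16, stack[5] = 16+2 = 18 → [8, 10, 12, 14, 16, 18, 5, 8]
k=6: 5<18, stack[6] = 18+2 = 20 → [8, 10, 12, 14, 16, 18, 20, 8]
k=7: 8<20, stack[7] = 20+2 = 22 → [8, 10, 12, 14, 16, 18, 20, 22]

[8, 10, 12, 14, 16, 18, 20, 22]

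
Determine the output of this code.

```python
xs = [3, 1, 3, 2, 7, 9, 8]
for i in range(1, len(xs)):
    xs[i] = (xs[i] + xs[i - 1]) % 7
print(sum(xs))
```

i=1: xs[1] = (1+3)%7 = 4 → [3, 4, 3, 2, 7, 9, 8]
i=2: xs[2] = (3+4)%7 = 0 → [3, 4, 0, 2, 7, 9, 8]
i=3: xs[3] = (2+0)%7 = 2 → [3, 4, 0, 2, 7, 9, 8]
i=4: xs[4] = (7+2)%7 = 2 → [3, 4, 0, 2, 2, 9, 8]
i=5: xs[5] = (9+2)%7 = 4 → [3, 4, 0, 2, 2, 4, 8]
i=6: xs[6] = (8+4)%7 = 5 → [3, 4, 0, 2, 2, 4, 5]
sum = 20

20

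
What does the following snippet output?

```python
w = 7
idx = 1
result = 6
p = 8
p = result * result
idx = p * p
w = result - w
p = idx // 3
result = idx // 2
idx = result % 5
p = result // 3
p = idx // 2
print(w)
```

-1

p = 6*6 = 36
idx = 36*36 = 1296
w = 6-7 = -1
p = 1296//3 = 432
result = 1296//2 = 648
idx = 648%5 = 3
p = 648//3 = 216
p = 3//2 = 1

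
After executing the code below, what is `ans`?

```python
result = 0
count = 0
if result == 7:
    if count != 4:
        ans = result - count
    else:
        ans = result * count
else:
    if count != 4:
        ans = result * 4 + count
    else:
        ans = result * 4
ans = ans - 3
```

result=0, count=0
result == 7 is False; count != 4 is True
→ ans = result * 4 + count = 0
ans = 0-3 = -3

-3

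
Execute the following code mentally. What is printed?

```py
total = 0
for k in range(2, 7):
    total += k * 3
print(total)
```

60

k=2: total = 0+2*3 = 6
k=3: total = 6+3*3 = 15
k=4: total = 15+4*3 = 27
k=5: total = 27+5*3 = 42
k=6: total = 42+6*3 = 60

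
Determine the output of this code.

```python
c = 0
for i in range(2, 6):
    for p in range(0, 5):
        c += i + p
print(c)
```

i=2,p=0: c = 0+2 = 2
i=2,p=1: c = 2+3 = 5
i=2,p=2: c = 5+4 = 9
i=2,p=3: c = 9+5 = 14
i=2,p=4: c = 14+6 = 20
i=3,p=0: c = 20+3 = 23
i=3,p=1: c = 23+4 = 27
i=3,p=2: c = 27+5 = 32
i=3,p=3: c = 32+6 = 38
i=3,p=4: c = 38+7 = 45
i=4,p=0: c = 45+4 = 49
i=4,p=1: c = 49+5 = 54
i=4,p=2: c = 54+6 = 60
i=4,p=3: c = 60+7 = 67
i=4,p=4: c = 67+8 = 75
i=5,p=0: c = 75+5 = 80
i=5,p=1: c = 80+6 = 86
i=5,p=2: c = 86+7 = 93
i=5,p=3: c = 93+8 = 101
i=5,p=4: c = 101+9 = 110

110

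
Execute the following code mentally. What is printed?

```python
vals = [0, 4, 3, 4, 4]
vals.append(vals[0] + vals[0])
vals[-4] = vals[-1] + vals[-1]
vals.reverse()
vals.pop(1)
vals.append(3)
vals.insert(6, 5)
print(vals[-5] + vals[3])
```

append vals[0]+vals[0] = 0+0 = 0 → [0, 4, 3, 4, 4, 0]
vals[-4] = vals[-1]+vals[-1] = 0+0 = 0 → [0, 4, 0, 4, 4, 0]
reverse → [0, 4, 4, 0, 4, 0]
pop(1) removes 4 → [0, 4, 0, 4, 0]
append 3 → [0, 4, 0, 4, 0, 3]
insert 5 at 6 → [0, 4, 0, 4, 0, 3, 5]
vals[-5]+vals[3] = 0+4 = 4

4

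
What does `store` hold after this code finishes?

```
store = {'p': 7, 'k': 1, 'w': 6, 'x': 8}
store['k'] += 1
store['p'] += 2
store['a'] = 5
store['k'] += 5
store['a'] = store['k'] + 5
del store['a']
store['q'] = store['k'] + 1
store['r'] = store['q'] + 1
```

store['k'] = 1+1 = 2 → {'p': 7, 'k': 2, 'w': 6, 'x': 8}
store['p'] = 7+2 = 9 → {'p': 9, 'k': 2, 'w': 6, 'x': 8}
store['a'] = 5 → {'p': 9, 'k': 2, 'w': 6, 'x': 8, 'a': 5}
store['k'] = 2+5 = 7 → {'p': 9, 'k': 7, 'w': 6, 'x': 8, 'a': 5}
store['a'] = store['k']+5 = 12 → {'p': 9, 'k': 7, 'w': 6, 'x': 8, 'a': 12}
del 'a' → {'p': 9, 'k': 7, 'w': 6, 'x': 8}
store['q'] = store['k']+1 = 8 → {'p': 9, 'k': 7, 'w': 6, 'x': 8, 'q': 8}
store['r'] = store['q']+1 = 9 → {'p': 9, 'k': 7, 'w': 6, 'x': 8, 'q': 8, 'r': 9}

{'p': 9, 'k': 7, 'w': 6, 'x': 8, 'q': 8, 'r': 9}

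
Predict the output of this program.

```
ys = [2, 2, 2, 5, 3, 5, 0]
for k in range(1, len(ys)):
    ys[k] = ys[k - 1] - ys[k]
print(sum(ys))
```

k=1: ys[1] = 2-2 = 0 → [2, 0, 2, 5, 3, 5, 0]
k=2: ys[2] = 0-2 = -2 → [2, 0, -2, 5, 3, 5, 0]
k=3: ys[3] = (-2)-5 = -7 → [2, 0, -2, -7, 3, 5, 0]
k=4: ys[4] = (-7)-3 = -10 → [2, 0, -2, -7, -10, 5, 0]
k=5: ys[5] = (-10)-5 = -15 → [2, 0, -2, -7, -10, -15, 0]
k=6: ys[6] = (-15)-0 = -15 → [2, 0, -2, -7, -10, -15, -15]
sum = -47

-47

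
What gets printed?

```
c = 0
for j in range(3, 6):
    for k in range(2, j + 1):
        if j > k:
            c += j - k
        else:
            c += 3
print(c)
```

j=3,k=2: 3>2, c = 0+1 = 1
j=3,k=3: not 3>3, c = 1+3 = 4
j=4,k=2: 4>2, c = 4+2 = 6
j=4,k=3: 4>3, c = 6+1 = 7
j=4,k=4: not 4>4, c = 7+3 = 10
j=5,k=2: 5>2, c = 10+3 = 13
j=5,k=3: 5>3, c = 13+2 = 15
j=5,k=4: 5>4, c = 15+1 = 16
j=5,k=5: not 5>5, c = 16+3 = 19

19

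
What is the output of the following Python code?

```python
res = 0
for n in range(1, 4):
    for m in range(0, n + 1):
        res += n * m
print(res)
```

n=1,m=0: res = 0+0 = 0
n=1,m=1: res = 0+1 = 1
n=2,m=0: res = 1+0 = 1
n=2,m=1: res = 1+2 = 3
n=2,m=2: res = 3+4 = 7
n=3,m=0: res = 7+0 = 7
n=3,m=1: res = 7+3 = 10
n=3,m=2: res = 10+6 = 16
n=3,m=3: res = 16+9 = 25

25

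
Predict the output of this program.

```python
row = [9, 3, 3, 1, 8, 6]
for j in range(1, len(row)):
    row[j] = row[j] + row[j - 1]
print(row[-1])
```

30

j=1: row[1] = 3+9 = 12 → [9, 12, 3, 1, 8, 6]
j=2: row[2] = 3+12 = 15 → [9, 12, 15, 1, 8, 6]
j=3: row[3] = 1+15 = 16 → [9, 12, 15, 16, 8, 6]
j=4: row[4] = 8+16 = 24 → [9, 12, 15, 16, 24, 6]
j=5: row[5] = 6+24 = 30 → [9, 12, 15, 16, 24, 30]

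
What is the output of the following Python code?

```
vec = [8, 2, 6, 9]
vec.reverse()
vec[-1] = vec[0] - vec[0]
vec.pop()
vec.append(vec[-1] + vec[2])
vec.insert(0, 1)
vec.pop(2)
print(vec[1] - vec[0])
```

reverse → [9, 6, 2, 8]
vec[-1] = vec[0]-vec[0] = 9-9 = 0 → [9, 6, 2, 0]
pop() removes 0 → [9, 6, 2]
append vec[-1]+vec[2] = 2+2 = 4 → [9, 6, 2, 4]
insert 1 at 0 → [1, 9, 6, 2, 4]
pop(2) removes 6 → [1, 9, 2, 4]
vec[1]-vec[0] = 9-1 = 8

8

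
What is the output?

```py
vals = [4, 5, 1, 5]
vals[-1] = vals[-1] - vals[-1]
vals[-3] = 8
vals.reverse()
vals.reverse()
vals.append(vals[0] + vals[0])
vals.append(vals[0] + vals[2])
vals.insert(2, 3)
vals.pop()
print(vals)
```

[4, 8, 3, 1, 0, 8]

vals[-1] = vals[-1]-vals[-1] = 5-5 = 0 → [4, 5, 1, 0]
vals[-3] = 8 → [4, 8, 1, 0]
reverse → [0, 1, 8, 4]
reverse → [4, 8, 1, 0]
append vals[0]+vals[0] = 4+4 = 8 → [4, 8, 1, 0, 8]
append vals[0]+vals[2] = 4+1 = 5 → [4, 8, 1, 0, 8, 5]
insert 3 at 2 → [4, 8, 3, 1, 0, 8, 5]
pop() removes 5 → [4, 8, 3, 1, 0, 8]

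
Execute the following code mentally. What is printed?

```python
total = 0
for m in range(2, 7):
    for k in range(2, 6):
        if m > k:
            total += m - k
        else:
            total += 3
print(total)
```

m=2,k=2: not 2>2, total = 0+3 = 3
m=2,k=3: not 2>3, total = 3+3 = 6
m=2,k=4: not 2>4, total = 6+3 = 9
m=2,k=5: not 2>5, total = 9+3 = 12
m=3,k=2: 3>2, total = 12+1 = 13
m=3,k=3: not 3>3, total = 13+3 = 16
m=3,k=4: not 3>4, total = 16+3 = 19
m=3,k=5: not 3>5, total = 19+3 = 22
m=4,k=2: 4>2, total = 22+2 = 24
m=4,k=3: 4>3, total = 24+1 = 25
m=4,k=4: not 4>4, total = 25+3 = 28
m=4,k=5: not 4>5, total = 28+3 = 31
m=5,k=2: 5>2, total = 31+3 = 34
m=5,k=3: 5>3, total = 34+2 = 36
m=5,k=4: 5>4, total = 36+1 = 37
m=5,k=5: not 5>5, total = 37+3 = 40
m=6,k=2: 6>2, total = 40+4 = 44
m=6,k=3: 6>3, total = 44+3 = 47
m=6,k=4: 6>4, total = 47+2 = 49
m=6,k=5: 6>5, total = 49+1 = 50

50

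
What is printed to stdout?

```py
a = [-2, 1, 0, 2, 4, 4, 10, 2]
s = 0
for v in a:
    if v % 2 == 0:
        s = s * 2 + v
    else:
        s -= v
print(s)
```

v=-2: even, s = 0*2+(-2) = -2
v=1: not even, s = (-2)-1 = -3
v=0: even, s = (-3)*2+0 = -6
v=2: even, s = (-6)*2+2 = -10
v=4: even, s = (-10)*2+4 = -16
v=4: even, s = (-16)*2+4 = -28
v=10: even, s = (-28)*2+10 = -46
v=2: even, s = (-46)*2+2 = -90

-90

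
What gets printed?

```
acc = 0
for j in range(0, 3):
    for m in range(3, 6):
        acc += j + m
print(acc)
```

j=0,m=3: acc = 0+3 = 3
j=0,m=4: acc = 3+4 = 7
j=0,m=5: acc = 7+5 = 12
j=1,m=3: acc = 12+4 = 16
j=1,m=4: acc = 16+5 = 21
j=1,m=5: acc = 21+6 = 27
j=2,m=3: acc = 27+5 = 32
j=2,m=4: acc = 32+6 = 38
j=2,m=5: acc = 38+7 = 45

45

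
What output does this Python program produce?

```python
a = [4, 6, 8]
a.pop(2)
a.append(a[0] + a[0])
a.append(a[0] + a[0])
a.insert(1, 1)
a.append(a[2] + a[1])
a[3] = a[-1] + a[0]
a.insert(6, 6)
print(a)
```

pop(2) removes 8 → [4, 6]
append a[0]+a[0] = 4+4 = 8 → [4, 6, 8]
append a[0]+a[0] = 4+4 = 8 → [4, 6, 8, 8]
insert 1 at 1 → [4, 1, 6, 8, 8]
append a[2]+a[1] = 6+1 = 7 → [4, 1, 6, 8, 8, 7]
a[3] = a[-1]+a[0] = 7+4 = 11 → [4, 1, 6, 11, 8, 7]
insert 6 at 6 → [4, 1, 6, 11, 8, 7, 6]

[4, 1, 6, 11, 8, 7, 6]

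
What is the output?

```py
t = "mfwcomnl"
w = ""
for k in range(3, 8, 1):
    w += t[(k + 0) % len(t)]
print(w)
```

comnl

k=3: add t[3]='c' → 'c'
k=4: add t[4]='o' → 'co'
k=5: add t[5]='m' → 'com'
k=6: add t[6]='n' → 'comn'
k=7: add t[7]='l' → 'comnl'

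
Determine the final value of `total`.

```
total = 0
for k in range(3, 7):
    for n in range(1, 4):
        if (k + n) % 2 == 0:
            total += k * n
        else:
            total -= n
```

40

k=3,n=1: even sum, total = 0+3 = 3
k=3,n=2: odd sum, total = 3-2 = 1
k=3,n=3: even sum, total = 1+9 = 10
k=4,n=1: odd sum, total = 10-1 = 9
k=4,n=2: even sum, total = 9+8 = 17
k=4,n=3: odd sum, total = 17-3 = 14
k=5,n=1: even sum, total = 14+5 = 19
k=5,n=2: odd sum, total = 19-2 = 17
k=5,n=3: even sum, total = 17+15 = 32
k=6,n=1: odd sum, total = 32-1 = 31
k=6,n=2: even sum, total = 31+12 = 43
k=6,n=3: odd sum, total = 43-3 = 40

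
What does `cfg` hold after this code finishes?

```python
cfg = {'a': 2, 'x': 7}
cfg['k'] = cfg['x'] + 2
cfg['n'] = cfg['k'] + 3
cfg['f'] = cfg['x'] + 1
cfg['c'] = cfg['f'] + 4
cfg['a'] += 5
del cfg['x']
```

{'a': 7, 'k': 9, 'n': 12, 'f': 8, 'c': 12}

cfg['k'] = cfg['x']+2 = 9 → {'a': 2, 'x': 7, 'k': 9}
cfg['n'] = cfg['k']+3 = 12 → {'a': 2, 'x': 7, 'k': 9, 'n': 12}
cfg['f'] = cfg['x']+1 = 8 → {'a': 2, 'x': 7, 'k': 9, 'n': 12, 'f': 8}
cfg['c'] = cfg['f']+4 = 12 → {'a': 2, 'x': 7, 'k': 9, 'n': 12, 'f': 8, 'c': 12}
cfg['a'] = 2+5 = 7 → {'a': 7, 'x': 7, 'k': 9, 'n': 12, 'f': 8, 'c': 12}
del 'x' → {'a': 7, 'k': 9, 'n': 12, 'f': 8, 'c': 12}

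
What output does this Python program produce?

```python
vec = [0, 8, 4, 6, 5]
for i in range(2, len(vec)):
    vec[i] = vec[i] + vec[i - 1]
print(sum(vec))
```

61

i=2: vec[2] = 4+8 = 12 → [0, 8, 12, 6, 5]
i=3: vec[3] = 6+12 = 18 → [0, 8, 12, 18, 5]
i=4: vec[4] = 5+18 = 23 → [0, 8, 12, 18, 23]
sum = 61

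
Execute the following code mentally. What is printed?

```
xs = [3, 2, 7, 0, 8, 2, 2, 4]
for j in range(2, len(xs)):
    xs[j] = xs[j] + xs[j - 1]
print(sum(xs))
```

105

j=2: xs[2] = 7+2 = 9 → [3, 2, 9, 0, 8, 2, 2, 4]
j=3: xs[3] = 0+9 = 9 → [3, 2, 9, 9, 8, 2, 2, 4]
j=4: xs[4] = 8+9 = 17 → [3, 2, 9, 9, 17, 2, 2, 4]
j=5: xs[5] = 2+17 = 19 → [3, 2, 9, 9, 17, 19, 2, 4]
j=6: xs[6] = 2+19 = 21 → [3, 2, 9, 9, 17, 19, 21, 4]
j=7: xs[7] = 4+21 = 25 → [3, 2, 9, 9, 17, 19, 21, 25]
sum = 105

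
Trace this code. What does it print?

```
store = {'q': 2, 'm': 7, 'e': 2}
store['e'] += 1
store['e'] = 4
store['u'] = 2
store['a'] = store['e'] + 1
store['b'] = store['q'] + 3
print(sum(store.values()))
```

25

store['e'] = 2+1 = 3 → {'q': 2, 'm': 7, 'e': 3}
store['e'] = 4 → {'q': 2, 'm': 7, 'e': 4}
store['u'] = 2 → {'q': 2, 'm': 7, 'e': 4, 'u': 2}
store['a'] = store['e']+1 = 5 → {'q': 2, 'm': 7, 'e': 4, 'u': 2, 'a': 5}
store['b'] = store['q']+3 = 5 → {'q': 2, 'm': 7, 'e': 4, 'u': 2, 'a': 5, 'b': 5}
sum of values = 25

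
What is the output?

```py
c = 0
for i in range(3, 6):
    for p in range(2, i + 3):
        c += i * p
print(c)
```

i=3,p=2: c = 0+6 = 6
i=3,p=3: c = 6+9 = 15
i=3,p=4: c = 15+12 = 27
i=3,p=5: c = 27+15 = 42
i=4,p=2: c = 42+8 = 50
i=4,p=3: c = 50+12 = 62
i=4,p=4: c = 62+16 = 78
i=4,p=5: c = 78+20 = 98
i=4,p=6: c = 98+24 = 122
i=5,p=2: c = 122+10 = 132
i=5,p=3: c = 132+15 = 147
i=5,p=4: c = 147+20 = 167
i=5,p=5: c = 167+25 = 192
i=5,p=6: c = 192+30 = 222
i=5,p=7: c = 222+35 = 257

257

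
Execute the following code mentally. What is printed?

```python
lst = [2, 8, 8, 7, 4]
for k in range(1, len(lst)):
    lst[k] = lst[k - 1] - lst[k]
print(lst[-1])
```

-25

k=1: lst[1] = 2-8 = -6 → [2, -6, 8, 7, 4]
k=2: lst[2] = (-6)-8 = -14 → [2, -6, -14, 7, 4]
k=3: lst[3] = (-14)-7 = -21 → [2, -6, -14, -21, 4]
k=4: lst[4] = (-21)-4 = -25 → [2, -6, -14, -21, -25]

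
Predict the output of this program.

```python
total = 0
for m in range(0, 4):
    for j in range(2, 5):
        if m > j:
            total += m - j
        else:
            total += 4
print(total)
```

m=0,j=2: not 0>2, total = 0+4 = 4
m=0,j=3: not 0>3, total = 4+4 = 8
m=0,j=4: not 0>4, total = 8+4 = 12
m=1,j=2: not 1>2, total = 12+4 = 16
m=1,j=3: not 1>3, total = 16+4 = 20
m=1,j=4: not 1>4, total = 20+4 = 24
m=2,j=2: not 2>2, total = 24+4 = 28
m=2,j=3: not 2>3, total = 28+4 = 32
m=2,j=4: not 2>4, total = 32+4 = 36
m=3,j=2: 3>2, total = 36+1 = 37
m=3,j=3: not 3>3, total = 37+4 = 41
m=3,j=4: not 3>4, total = 41+4 = 45

45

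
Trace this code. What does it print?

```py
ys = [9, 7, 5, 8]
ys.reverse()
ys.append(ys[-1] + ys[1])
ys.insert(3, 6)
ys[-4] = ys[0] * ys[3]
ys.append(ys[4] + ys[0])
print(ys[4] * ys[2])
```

432

reverse → [8, 5, 7, 9]
append ys[-1]+ys[1] = 9+5 = 14 → [8, 5, 7, 9, 14]
insert 6 at 3 → [8, 5, 7, 6, 9, 14]
ys[-4] = ys[0]*ys[3] = 8*6 = 48 → [8, 5, 48, 6, 9, 14]
append ys[4]+ys[0] = 9+8 = 17 → [8, 5, 48, 6, 9, 14, 17]
ys[4]*ys[2] = 9*48 = 432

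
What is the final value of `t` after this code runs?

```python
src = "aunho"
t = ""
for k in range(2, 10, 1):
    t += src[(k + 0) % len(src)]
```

'nhoaunho'

k=2: add src[2]='n' → 'n'
k=3: add src[3]='h' → 'nh'
k=4: add src[4]='o' → 'nho'
k=5: add src[0]='a' → 'nhoa'
k=6: add src[1]='u' → 'nhoau'
k=7: add src[2]='n' → 'nhoaun'
k=8: add src[3]='h' → 'nhoaunh'
k=9: add src[4]='o' → 'nhoaunho'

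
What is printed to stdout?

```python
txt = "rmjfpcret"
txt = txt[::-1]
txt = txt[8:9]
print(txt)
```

r

reverse → 'tercpfjmr'
slice [8:9] → 'r'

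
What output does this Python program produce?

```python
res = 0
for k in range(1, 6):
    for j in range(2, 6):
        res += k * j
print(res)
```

k=1,j=2: res = 0+2 = 2
k=1,j=3: res = 2+3 = 5
k=1,j=4: res = 5+4 = 9
k=1,j=5: res = 9+5 = 14
k=2,j=2: res = 14+4 = 18
k=2,j=3: res = 18+6 = 24
k=2,j=4: res = 24+8 = 32
k=2,j=5: res = 32+10 = 42
k=3,j=2: res = 42+6 = 48
k=3,j=3: res = 48+9 = 57
k=3,j=4: res = 57+12 = 69
k=3,j=5: res = 69+15 = 84
k=4,j=2: res = 84+8 = 92
k=4,j=3: res = 92+12 = 104
k=4,j=4: res = 104+16 = 120
k=4,j=5: res = 120+20 = 140
k=5,j=2: res = 140+10 = 150
k=5,j=3: res = 150+15 = 165
k=5,j=4: res = 165+20 = 185
k=5,j=5: res = 185+25 = 210

210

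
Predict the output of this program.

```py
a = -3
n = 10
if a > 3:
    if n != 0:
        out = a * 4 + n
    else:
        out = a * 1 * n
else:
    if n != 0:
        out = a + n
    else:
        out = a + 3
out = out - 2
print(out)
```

a=-3, n=10
a > 3 is False; n != 0 is True
→ out = a + n = 7
out = 7-2 = 5

5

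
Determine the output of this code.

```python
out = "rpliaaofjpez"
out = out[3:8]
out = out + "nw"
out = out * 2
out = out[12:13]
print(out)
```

n

slice [3:8] → 'iaaof'
+ 'nw' → 'iaaofnw'
repeat ×2 → 'iaaofnwiaaofnw'
slice [12:13] → 'n'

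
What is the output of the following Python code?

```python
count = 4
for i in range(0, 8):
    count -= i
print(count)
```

i=0: count = 4-0 = 4
i=1: count = 4-1 = 3
i=2: count = 3-2 = 1
i=3: count = 1-3 = -2
i=4: count = (-2)-4 = -6
i=5: count = (-6)-5 = -11
i=6: count = (-11)-6 = -17
i=7: count = (-17)-7 = -24

-24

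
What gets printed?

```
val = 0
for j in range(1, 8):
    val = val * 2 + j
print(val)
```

247

j=1: val = 0*2+1 = 1
j=2: val = 1*2+2 = 4
j=3: val = 4*2+3 = 11
j=4: val = 11*2+4 = 26
j=5: val = 26*2+5 = 57
j=6: val = 57*2+6 = 120
j=7: val = 120*2+7 = 247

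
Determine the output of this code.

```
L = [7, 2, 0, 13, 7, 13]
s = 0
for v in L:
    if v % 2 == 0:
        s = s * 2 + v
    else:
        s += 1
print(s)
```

v=7: not even, s = 0+1 = 1
v=2: even, s = 1*2+2 = 4
v=0: even, s = 4*2+0 = 8
v=13: not even, s = 8+1 = 9
v=7: not even, s = 9+1 = 10
v=13: not even, s = 10+1 = 11

11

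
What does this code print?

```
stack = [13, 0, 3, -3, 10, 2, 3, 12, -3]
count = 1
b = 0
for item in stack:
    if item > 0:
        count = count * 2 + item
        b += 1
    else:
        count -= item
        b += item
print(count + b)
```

685

item=13: >0, count = 1*2+13 = 15; b=1
item=0: not >0, count = 15-0 = 15; b=1
item=3: >0, count = 15*2+3 = 33; b=2
item=-3: not >0, count = 33-(-3) = 36; b=-1
item=10: >0, count = 36*2+10 = 82; b=0
item=2: >0, count = 82*2+2 = 166; b=1
item=3: >0, count = 166*2+3 = 335; b=2
item=12: >0, count = 335*2+12 = 682; b=3
item=-3: not >0, count = 682-(-3) = 685; b=0
count+b = 685+0 = 685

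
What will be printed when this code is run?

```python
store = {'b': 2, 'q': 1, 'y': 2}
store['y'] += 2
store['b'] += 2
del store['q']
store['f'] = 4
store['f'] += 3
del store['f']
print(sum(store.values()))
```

8

store['y'] = 2+2 = 4 → {'b': 2, 'q': 1, 'y': 4}
store['b'] = 2+2 = 4 → {'b': 4, 'q': 1, 'y': 4}
del 'q' → {'b': 4, 'y': 4}
store['f'] = 4 → {'b': 4, 'y': 4, 'f': 4}
store['f'] = 4+3 = 7 → {'b': 4, 'y': 4, 'f': 7}
del 'f' → {'b': 4, 'y': 4}
sum of values = 8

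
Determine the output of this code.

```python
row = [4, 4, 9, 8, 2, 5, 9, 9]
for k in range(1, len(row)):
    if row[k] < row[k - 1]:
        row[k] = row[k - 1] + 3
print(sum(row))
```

k=1: 4>=4, unchanged → [4, 4, 9, 8, 2, 5, 9, 9]
k=2: 9>=4, unchanged → [4, 4, 9, 8, 2, 5, 9, 9]
k=3: 8<9, row[3] = 9+3 = 12 → [4, 4, 9, 12, 2, 5, 9, 9]
k=4: 2<12, row[4] = 12+3 = 15 → [4, 4, 9, 12, 15, 5, 9, 9]
k=5: 5<15, row[5] = 15+3 = 18 → [4, 4, 9, 12, 15, 18, 9, 9]
k=6: 9<18, row[6] = 18+3 = 21 → [4, 4, 9, 12, 15, 18, 21, 9]
k=7: 9<21, row[7] = 21+3 = 24 → [4, 4, 9, 12, 15, 18, 21, 24]
sum = 107

107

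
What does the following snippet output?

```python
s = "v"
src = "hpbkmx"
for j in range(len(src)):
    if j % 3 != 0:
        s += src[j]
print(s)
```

j=0: skip
j=1: add 'p' → 'vp'
j=2: add 'b' → 'vpb'
j=3: skip
j=4: add 'm' → 'vpbm'
j=5: add 'x' → 'vpbmx'

vpbmx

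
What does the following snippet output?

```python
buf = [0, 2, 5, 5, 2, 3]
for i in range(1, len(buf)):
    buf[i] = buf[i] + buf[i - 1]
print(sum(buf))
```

i=1: buf[1] = 2+0 = 2 → [0, 2, 5, 5, 2, 3]
i=2: buf[2] = 5+2 = 7 → [0, 2, 7, 5, 2, 3]
i=3: buf[3] = 5+7 = 12 → [0, 2, 7, 12, 2, 3]
i=4: buf[4] = 2+12 = 14 → [0, 2, 7, 12, 14, 3]
i=5: buf[5] = 3+14 = 17 → [0, 2, 7, 12, 14, 17]
sum = 52

52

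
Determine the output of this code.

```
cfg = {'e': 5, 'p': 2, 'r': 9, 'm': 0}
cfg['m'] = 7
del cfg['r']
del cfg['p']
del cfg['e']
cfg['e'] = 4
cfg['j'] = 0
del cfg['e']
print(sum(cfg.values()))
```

7

cfg['m'] = 7 → {'e': 5, 'p': 2, 'r': 9, 'm': 7}
del 'r' → {'e': 5, 'p': 2, 'm': 7}
del 'p' → {'e': 5, 'm': 7}
del 'e' → {'m': 7}
cfg['e'] = 4 → {'m': 7, 'e': 4}
cfg['j'] = 0 → {'m': 7, 'e': 4, 'j': 0}
del 'e' → {'m': 7, 'j': 0}
sum of values = 7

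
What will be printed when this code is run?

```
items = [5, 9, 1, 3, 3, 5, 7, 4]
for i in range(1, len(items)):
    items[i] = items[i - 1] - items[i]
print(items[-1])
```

i=1: items[1] = 5-9 = -4 → [5, -4, 1, 3, 3, 5, 7, 4]
i=2: items[2] = (-4)-1 = -5 → [5, -4, -5, 3, 3, 5, 7, 4]
i=3: items[3] = (-5)-3 = -8 → [5, -4, -5, -8, 3, 5, 7, 4]
i=4: items[4] = (-8)-3 = -11 → [5, -4, -5, -8, -11, 5, 7, 4]
i=5: items[5] = (-11)-5 = -16 → [5, -4, -5, -8, -11, -16, 7, 4]
i=6: items[6] = (-16)-7 = -23 → [5, -4, -5, -8, -11, -16, -23, 4]
i=7: items[7] = (-23)-4 = -27 → [5, -4, -5, -8, -11, -16, -23, -27]

-27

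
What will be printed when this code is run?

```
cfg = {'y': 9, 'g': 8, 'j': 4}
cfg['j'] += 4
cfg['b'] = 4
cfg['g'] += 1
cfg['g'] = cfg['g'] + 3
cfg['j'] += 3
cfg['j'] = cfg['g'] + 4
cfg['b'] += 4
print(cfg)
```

cfg['j'] = 4+4 = 8 → {'y': 9, 'g': 8, 'j': 8}
cfg['b'] = 4 → {'y': 9, 'g': 8, 'j': 8, 'b': 4}
cfg['g'] = 8+1 = 9 → {'y': 9, 'g': 9, 'j': 8, 'b': 4}
cfg['g'] = cfg['g']+3 = 12 → {'y': 9, 'g': 12, 'j': 8, 'b': 4}
cfg['j'] = 8+3 = 11 → {'y': 9, 'g': 12, 'j': 11, 'b': 4}
cfg['j'] = cfg['g']+4 = 16 → {'y': 9, 'g': 12, 'j': 16, 'b': 4}
cfg['b'] = 4+4 = 8 → {'y': 9, 'g': 12, 'j': 16, 'b': 8}

{'y': 9, 'g': 12, 'j': 16, 'b': 8}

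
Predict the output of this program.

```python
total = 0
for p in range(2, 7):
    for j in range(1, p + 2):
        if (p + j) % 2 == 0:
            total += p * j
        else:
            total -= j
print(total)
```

110

p=2,j=1: odd sum, total = 0-1 = -1
p=2,j=2: even sum, total = (-1)+4 = 3
p=2,j=3: odd sum, total = 3-3 = 0
p=3,j=1: even sum, total = 0+3 = 3
p=3,j=2: odd sum, total = 3-2 = 1
p=3,j=3: even sum, total = 1+9 = 10
p=3,j=4: odd sum, total = 10-4 = 6
p=4,j=1: odd sum, total = 6-1 = 5
p=4,j=2: even sum, total = 5+8 = 13
p=4,j=3: odd sum, total = 13-3 = 10
p=4,j=4: even sum, total = 10+16 = 26
p=4,j=5: odd sum, total = 26-5 = 21
p=5,j=1: even sum, total = 21+5 = 26
p=5,j=2: odd sum, total = 26-2 = 24
p=5,j=3: even sum, total = 24+15 = 39
p=5,j=4: odd sum, total = 39-4 = 35
p=5,j=5: even sum, total = 35+25 = 60
p=5,j=6: odd sum, total = 60-6 = 54
p=6,j=1: odd sum, total = 54-1 = 53
p=6,j=2: even sum, total = 53+12 = 65
p=6,j=3: odd sum, total = 65-3 = 62
p=6,j=4: even sum, total = 62+24 = 86
p=6,j=5: odd sum, total = 86-5 = 81
p=6,j=6: even sum, total = 81+36 = 117
p=6,j=7: odd sum, total = 117-7 = 110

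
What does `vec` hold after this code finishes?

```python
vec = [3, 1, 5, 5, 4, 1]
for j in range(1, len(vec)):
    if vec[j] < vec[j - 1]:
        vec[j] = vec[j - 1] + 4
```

j=1: 1<3, vec[1] = 3+4 = 7 → [3, 7, 5, 5, 4, 1]
j=2: 5<7, vec[2] = 7+4 = 11 → [3, 7, 11, 5, 4, 1]
j=3: 5<11, vec[3] = 11+4 = 15 → [3, 7, 11, 15, 4, 1]
j=4: 4<15, vec[4] = 15+4 = 19 → [3, 7, 11, 15, 19, 1]
j=5: 1<19, vec[5] = 19+4 = 23 → [3, 7, 11, 15, 19, 23]

[3, 7, 11, 15, 19, 23]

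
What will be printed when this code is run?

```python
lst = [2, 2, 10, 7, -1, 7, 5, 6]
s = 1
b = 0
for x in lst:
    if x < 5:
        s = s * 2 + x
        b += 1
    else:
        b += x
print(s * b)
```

x=2: <5, s = 1*2+2 = 4; b=1
x=2: <5, s = 4*2+2 = 10; b=2
x=10: not <5; b=12
x=7: not <5; b=19
x=-1: <5, s = 10*2+(-1) = 19; b=20
x=7: not <5; b=27
x=5: not <5; b=32
x=6: not <5; b=38
s*b = 19*38 = 722

722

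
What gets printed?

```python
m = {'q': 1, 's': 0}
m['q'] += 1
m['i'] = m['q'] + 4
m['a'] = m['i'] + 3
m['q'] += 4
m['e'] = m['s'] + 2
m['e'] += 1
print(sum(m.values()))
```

24

m['q'] = 1+1 = 2 → {'q': 2, 's': 0}
m['i'] = m['q']+4 = 6 → {'q': 2, 's': 0, 'i': 6}
m['a'] = m['i']+3 = 9 → {'q': 2, 's': 0, 'i': 6, 'a': 9}
m['q'] = 2+4 = 6 → {'q': 6, 's': 0, 'i': 6, 'a': 9}
m['e'] = m['s']+2 = 2 → {'q': 6, 's': 0, 'i': 6, 'a': 9, 'e': 2}
m['e'] = 2+1 = 3 → {'q': 6, 's': 0, 'i': 6, 'a': 9, 'e': 3}
sum of values = 24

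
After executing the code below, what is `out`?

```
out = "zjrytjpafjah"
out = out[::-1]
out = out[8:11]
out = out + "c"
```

reverse → 'hajfapjtyrjz'
slice [8:11] → 'yrj'
+ 'c' → 'yrjc'

'yrjc'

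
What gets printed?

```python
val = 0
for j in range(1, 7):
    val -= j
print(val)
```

-21

j=1: val = 0-1 = -1
j=2: val = (-1)-2 = -3
j=3: val = (-3)-3 = -6
j=4: val = (-6)-4 = -10
j=5: val = (-10)-5 = -15
j=6: val = (-15)-6 = -21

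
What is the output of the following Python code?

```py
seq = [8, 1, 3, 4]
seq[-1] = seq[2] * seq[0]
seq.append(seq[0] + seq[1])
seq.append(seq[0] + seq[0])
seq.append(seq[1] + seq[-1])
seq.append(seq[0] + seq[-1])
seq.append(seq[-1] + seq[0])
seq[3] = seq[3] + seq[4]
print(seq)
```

[8, 1, 3, 33, 9, 16, 17, 25, 33]

seq[-1] = seq[2]*seq[0] = 3*8 = 24 → [8, 1, 3, 24]
append seq[0]+seq[1] = 8+1 = 9 → [8, 1, 3, 24, 9]
append seq[0]+seq[0] = 8+8 = 16 → [8, 1, 3, 24, 9, 16]
append seq[1]+seq[-1] = 1+16 = 17 → [8, 1, 3, 24, 9, 16, 17]
append seq[0]+seq[-1] = 8+17 = 25 → [8, 1, 3, 24, 9, 16, 17, 25]
append seq[-1]+seq[0] = 25+8 = 33 → [8, 1, 3, 24, 9, 16, 17, 25, 33]
seq[3] = seq[3]+seq[4] = 24+9 = 33 → [8, 1, 3, 33, 9, 16, 17, 25, 33]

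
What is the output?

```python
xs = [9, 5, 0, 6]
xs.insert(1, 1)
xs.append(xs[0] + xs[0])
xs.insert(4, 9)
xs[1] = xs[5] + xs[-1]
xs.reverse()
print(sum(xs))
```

71

insert 1 at 1 → [9, 1, 5, 0, 6]
append xs[0]+xs[0] = 9+9 = 18 → [9, 1, 5, 0, 6, 18]
insert 9 at 4 → [9, 1, 5, 0, 9, 6, 18]
xs[1] = xs[5]+xs[-1] = 6+18 = 24 → [9, 24, 5, 0, 9, 6, 18]
reverse → [18, 6, 9, 0, 5, 24, 9]
sum = 71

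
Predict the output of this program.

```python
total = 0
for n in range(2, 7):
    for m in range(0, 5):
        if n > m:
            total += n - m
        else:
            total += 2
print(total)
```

n=2,m=0: 2>0, total = 0+2 = 2
n=2,m=1: 2>1, total = 2+1 = 3
n=2,m=2: not 2>2, total = 3+2 = 5
n=2,m=3: not 2>3, total = 5+2 = 7
n=2,m=4: not 2>4, total = 7+2 = 9
n=3,m=0: 3>0, total = 9+3 = 12
n=3,m=1: 3>1, total = 12+2 = 14
n=3,m=2: 3>2, total = 14+1 = 15
n=3,m=3: not 3>3, total = 15+2 = 17
n=3,m=4: not 3>4, total = 17+2 = 19
n=4,m=0: 4>0, total = 19+4 = 23
n=4,m=1: 4>1, total = 23+3 = 26
n=4,m=2: 4>2, total = 26+2 = 28
n=4,m=3: 4>3, total = 28+1 = 29
n=4,m=4: not 4>4, total = 29+2 = 31
n=5,m=0: 5>0, total = 31+5 = 36
n=5,m=1: 5>1, total = 36+4 = 40
n=5,m=2: 5>2, total = 40+3 = 43
n=5,m=3: 5>3, total = 43+2 = 45
n=5,m=4: 5>4, total = 45+1 = 46
n=6,m=0: 6>0, total = 46+6 = 52
n=6,m=1: 6>1, total = 52+5 = 57
n=6,m=2: 6>2, total = 57+4 = 61
n=6,m=3: 6>3, total = 61+3 = 64
n=6,m=4: 6>4, total = 64+2 = 66

66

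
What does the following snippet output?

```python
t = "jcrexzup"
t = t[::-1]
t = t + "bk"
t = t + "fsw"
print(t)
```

puzxercjbkfsw

reverse → 'puzxercj'
+ 'bk' → 'puzxercjbk'
+ 'fsw' → 'puzxercjbkfsw'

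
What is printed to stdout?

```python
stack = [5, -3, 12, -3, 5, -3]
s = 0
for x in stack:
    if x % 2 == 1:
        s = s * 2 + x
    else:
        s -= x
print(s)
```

x=5: odd, s = 0*2+5 = 5
x=-3: odd, s = 5*2+(-3) = 7
x=12: not odd, s = 7-12 = -5
x=-3: odd, s = (-5)*2+(-3) = -13
x=5: odd, s = (-13)*2+5 = -21
x=-3: odd, s = (-21)*2+(-3) = -45

-45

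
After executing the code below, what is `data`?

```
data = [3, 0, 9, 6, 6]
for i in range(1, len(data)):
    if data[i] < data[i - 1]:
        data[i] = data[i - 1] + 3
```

[3, 6, 9, 12, 15]

i=1: 0<3, data[1] = 3+3 = 6 → [3, 6, 9, 6, 6]
i=2: 9>=6, unchanged → [3, 6, 9, 6, 6]
i=3: 6<9, data[3] = 9+3 = 12 → [3, 6, 9, 12, 6]
i=4: 6<12, data[4] = 12+3 = 15 → [3, 6, 9, 12, 15]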